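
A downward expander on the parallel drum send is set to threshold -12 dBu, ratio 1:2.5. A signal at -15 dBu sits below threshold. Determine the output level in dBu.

Undershoot = (-12) − (-15) = 3 dB.
At 1:2.5, that expands to 7.5 dB under threshold.
Output = -12 − 7.5 = -19.5 dBu.

-19.5 dBu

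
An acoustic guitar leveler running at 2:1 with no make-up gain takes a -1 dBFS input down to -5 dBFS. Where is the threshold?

-9 dBFS

Input is 8 dB above T (since output overshoot × R = input overshoot: (-5 − T)·2 = -1 − T gives T = -9 dBFS).
Check: -9 + (-1 − (-9))/2 = -9 + 4 = -5 dBFS. ✓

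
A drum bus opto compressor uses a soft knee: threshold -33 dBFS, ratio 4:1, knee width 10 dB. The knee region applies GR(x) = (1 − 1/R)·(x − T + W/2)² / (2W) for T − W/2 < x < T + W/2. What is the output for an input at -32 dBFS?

-33.35 dBFS

x − T + W/2 = -32 − (-33) + 5 = 6.
GR = (1 − 1/4) × 6² / 20 = 0.75 × 36 / 20 = 1.35 dB.
Output = -32 − 1.35 = -33.35 dBFS.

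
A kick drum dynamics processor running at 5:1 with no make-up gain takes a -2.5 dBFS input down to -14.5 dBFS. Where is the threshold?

-17.5 dBFS

Input is 15 dB above T (since output overshoot × R = input overshoot: (-14.5 − T)·5 = -2.5 − T gives T = -17.5 dBFS).
Check: -17.5 + (-2.5 − (-17.5))/5 = -17.5 + 3 = -14.5 dBFS. ✓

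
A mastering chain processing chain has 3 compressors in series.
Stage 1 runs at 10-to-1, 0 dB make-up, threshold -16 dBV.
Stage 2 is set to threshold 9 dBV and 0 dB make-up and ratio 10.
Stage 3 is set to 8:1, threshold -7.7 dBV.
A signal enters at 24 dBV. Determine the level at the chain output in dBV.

-12 dBV

Stage 1: 40 dB above -16 dBV, reduced 10:1 to 4 dB above → -12 dBV.
Stage 2: below threshold (-12 ≤ 9); passes unchanged; output -12 dBV.
Stage 3: below threshold (-12 ≤ -7.7); passes unchanged; output -12 dBV.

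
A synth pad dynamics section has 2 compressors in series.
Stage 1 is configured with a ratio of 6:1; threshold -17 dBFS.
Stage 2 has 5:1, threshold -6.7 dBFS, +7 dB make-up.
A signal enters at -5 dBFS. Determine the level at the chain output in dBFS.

-8 dBFS

Stage 1: 12 dB above -17 dBFS, reduced 6:1 to 2 dB above → -15 dBFS.
Stage 2: below threshold (-15 ≤ -6.7); passes unchanged; make-up brings it to -8 dBFS.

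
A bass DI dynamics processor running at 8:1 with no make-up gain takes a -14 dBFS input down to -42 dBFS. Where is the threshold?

Gain reduction = -14 − (-42) = 28 dB; output overshoot = GR / (R − 1) = 28 / 7 = 4 dB.
Threshold = output − output overshoot = -42 − 4 = -46 dBFS.

-46 dBFS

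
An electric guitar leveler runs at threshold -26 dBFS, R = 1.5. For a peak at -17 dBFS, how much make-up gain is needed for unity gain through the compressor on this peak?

Overshoot 9 dB → 9/1.5 = 6 dB after compression, so the compressed level is -26 + 6 = -20 dBFS.
Make-up = target − compressed = -17 − (-20) = 3 dB.

3 dB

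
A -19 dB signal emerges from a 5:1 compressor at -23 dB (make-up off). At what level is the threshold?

-24 dB

Input is 5 dB above T (since output overshoot × R = input overshoot: (-23 − T)·5 = -19 − T gives T = -24 dB).
Check: -24 + (-19 − (-24))/5 = -24 + 1 = -23 dB. ✓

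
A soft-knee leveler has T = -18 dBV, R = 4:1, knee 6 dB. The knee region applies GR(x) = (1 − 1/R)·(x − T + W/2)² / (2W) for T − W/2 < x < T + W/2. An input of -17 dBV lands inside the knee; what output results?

x − T + W/2 = -17 − (-18) + 3 = 4.
GR = (1 − 1/4) × 4² / 12 = 0.75 × 16 / 12 = 1 dB.
Output = -17 − 1 = -18 dBV.

-18 dBV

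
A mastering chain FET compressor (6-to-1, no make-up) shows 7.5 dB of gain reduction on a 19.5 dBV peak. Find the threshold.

Let T be the threshold. Output overshoot = (input overshoot)/R, so 12 − T = (19.5 − T)/6.
6·(12 − T) = 19.5 − T → 5·T = 72 − 19.5 = 52.5.
T = 52.5/5 = 10.5 dBV.

10.5 dBV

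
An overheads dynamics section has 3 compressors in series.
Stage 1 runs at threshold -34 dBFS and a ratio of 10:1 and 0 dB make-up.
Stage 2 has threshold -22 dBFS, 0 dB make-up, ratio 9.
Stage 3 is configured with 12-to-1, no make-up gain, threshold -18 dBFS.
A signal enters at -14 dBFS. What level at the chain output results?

-32 dBFS

Stage 1: -14 dBFS is 20 dB over -34 dBFS; at 10:1 that becomes 2 dB over, giving -32 dBFS.
Stage 2: below threshold (-32 ≤ -22); passes unchanged; output -32 dBFS.
Stage 3: -32 dBFS ≤ -18 dBFS, so stage 3 doesn't engage; output -32 dBFS.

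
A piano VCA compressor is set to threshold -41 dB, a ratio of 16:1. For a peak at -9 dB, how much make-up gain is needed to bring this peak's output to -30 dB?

9 dB

Without make-up, output = threshold + overshoot/16 = -41 + 2 = -39 dB.
Gap to target: 9 dB.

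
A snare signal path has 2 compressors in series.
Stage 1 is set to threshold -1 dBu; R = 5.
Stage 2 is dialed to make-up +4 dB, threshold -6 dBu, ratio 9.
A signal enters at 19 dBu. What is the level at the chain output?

Stage 1: overshoot 20 dB → 20/5 = 4 dB → 3 dBu.
Stage 2: 3 dBu is 9 dB over -6 dBu; at 9:1 that becomes 1 dB over, giving -5 dBu; +4 dB make-up → -1 dBu.

-1 dBu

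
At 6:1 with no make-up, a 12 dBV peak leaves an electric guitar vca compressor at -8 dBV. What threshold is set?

Let T be the threshold. Output overshoot = (input overshoot)/R, so -8 − T = (12 − T)/6.
6·(-8 − T) = 12 − T → 5·T = -48 − 12 = -60.
T = -60/5 = -12 dBV.

-12 dBV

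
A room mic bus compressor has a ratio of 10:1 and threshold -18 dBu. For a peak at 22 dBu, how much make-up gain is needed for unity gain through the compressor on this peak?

36 dB

The peak compresses to -18 + 40/10 = -14 dBu.
To reach 22 dBu requires 22 − (-14) = 36 dB of make-up.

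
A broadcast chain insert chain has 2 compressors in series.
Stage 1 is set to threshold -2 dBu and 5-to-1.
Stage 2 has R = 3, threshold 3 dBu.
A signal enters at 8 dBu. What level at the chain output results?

Stage 1: 8 dBu is 10 dB over -2 dBu; at 5:1 that becomes 2 dB over, giving 0 dBu.
Stage 2: 0 dBu is at or below the 3 dBu threshold — no compression; output 0 dBu.

0 dBu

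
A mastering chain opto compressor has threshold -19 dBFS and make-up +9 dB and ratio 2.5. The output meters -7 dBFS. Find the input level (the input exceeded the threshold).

-11.5 dBFS

Remove make-up: -7 − 9 = -16 dBFS.
That's 3 dB above the -19 dBFS threshold.
Input overshoot = R × output overshoot = 7.5 dB → input = -19 + 7.5 = -11.5 dBFS.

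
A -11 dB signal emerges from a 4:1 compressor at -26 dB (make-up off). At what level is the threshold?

-31 dB

Gain reduction = -11 − (-26) = 15 dB; output overshoot = GR / (R − 1) = 15 / 3 = 5 dB.
Threshold = output − output overshoot = -26 − 5 = -31 dB.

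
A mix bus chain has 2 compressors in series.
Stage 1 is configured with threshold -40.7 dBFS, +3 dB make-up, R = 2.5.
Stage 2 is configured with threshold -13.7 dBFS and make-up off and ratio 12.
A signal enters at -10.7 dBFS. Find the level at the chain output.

Stage 1: -10.7 dBFS is 30 dB over -40.7 dBFS; at 2.5:1 that becomes 12 dB over, giving -28.7 dBFS; +3 dB make-up → -25.7 dBFS.
Stage 2: -25.7 dBFS ≤ -13.7 dBFS, so stage 2 doesn't engage; output -25.7 dBFS.

-25.7 dBFS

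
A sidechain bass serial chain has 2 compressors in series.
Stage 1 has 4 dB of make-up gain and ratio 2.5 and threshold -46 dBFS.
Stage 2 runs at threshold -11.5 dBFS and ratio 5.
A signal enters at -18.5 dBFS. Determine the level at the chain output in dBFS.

-31 dBFS

Stage 1: overshoot 27.5 dB → 27.5/2.5 = 11 dB → -35 dBFS; +4 dB make-up → -31 dBFS.
Stage 2: below threshold (-31 ≤ -11.5); passes unchanged; output -31 dBFS.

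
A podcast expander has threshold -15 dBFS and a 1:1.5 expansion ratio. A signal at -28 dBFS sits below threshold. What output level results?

Undershoot = (-15) − (-28) = 13 dB.
At 1:1.5, that expands to 19.5 dB under threshold.
Output = -15 − 19.5 = -34.5 dBFS.

-34.5 dBFS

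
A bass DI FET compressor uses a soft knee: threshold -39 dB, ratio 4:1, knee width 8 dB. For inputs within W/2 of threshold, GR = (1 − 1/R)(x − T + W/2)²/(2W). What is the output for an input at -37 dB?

x − T + W/2 = -37 − (-39) + 4 = 6.
GR = (1 − 1/4) × 6² / 16 = 0.75 × 36 / 16 = 1.6875 dB.
Output = -37 − 1.6875 = -38.6875 dB.

-38.6875 dB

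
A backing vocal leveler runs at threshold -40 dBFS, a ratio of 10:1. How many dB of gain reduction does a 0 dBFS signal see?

36 dB

The signal is 40 dB above threshold.
A 10:1 ratio leaves 4 dB of that excess.
So the signal is attenuated by 40 − 4 = 36 dB.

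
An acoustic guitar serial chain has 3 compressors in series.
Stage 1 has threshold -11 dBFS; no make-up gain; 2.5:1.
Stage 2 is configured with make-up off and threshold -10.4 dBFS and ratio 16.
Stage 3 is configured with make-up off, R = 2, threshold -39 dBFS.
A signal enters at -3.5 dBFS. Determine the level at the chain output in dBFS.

-24.625 dBFS

Stage 1: -3.5 dBFS is 7.5 dB over -11 dBFS; at 2.5:1 that becomes 3 dB over, giving -8 dBFS.
Stage 2: 2.4 dB above -10.4 dBFS, reduced 16:1 to 0.15 dB above → -10.25 dBFS.
Stage 3: -10.25 dBFS is 28.75 dB over -39 dBFS; at 2:1 that becomes 14.375 dB over, giving -24.625 dBFS.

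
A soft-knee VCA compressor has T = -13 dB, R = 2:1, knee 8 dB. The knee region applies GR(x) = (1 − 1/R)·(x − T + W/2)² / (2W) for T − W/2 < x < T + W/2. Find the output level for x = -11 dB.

-12.125 dB

x − T + W/2 = -11 − (-13) + 4 = 6.
GR = (1 − 1/2) × 6² / 16 = 0.5 × 36 / 16 = 1.125 dB.
Output = -11 − 1.125 = -12.125 dB.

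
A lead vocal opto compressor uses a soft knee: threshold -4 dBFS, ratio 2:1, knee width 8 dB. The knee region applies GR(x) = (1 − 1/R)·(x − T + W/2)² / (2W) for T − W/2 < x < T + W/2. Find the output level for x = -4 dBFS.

x − T + W/2 = -4 − (-4) + 4 = 4.
GR = (1 − 1/2) × 4² / 16 = 0.5 × 16 / 16 = 0.5 dB.
Output = -4 − 0.5 = -4.5 dBFS.

-4.5 dBFS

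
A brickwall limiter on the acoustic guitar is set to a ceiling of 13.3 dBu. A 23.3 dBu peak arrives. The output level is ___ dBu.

At ∞:1, everything above 13.3 dBu is held at the ceiling.

13.3 dBu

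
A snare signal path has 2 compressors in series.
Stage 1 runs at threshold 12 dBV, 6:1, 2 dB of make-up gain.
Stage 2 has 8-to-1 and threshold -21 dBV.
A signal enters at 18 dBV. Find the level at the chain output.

-16.5 dBV

Stage 1: 6 dB above 12 dBV, reduced 6:1 to 1 dB above → 13 dBV; +2 dB make-up → 15 dBV.
Stage 2: 15 dBV is 36 dB over -21 dBV; at 8:1 that becomes 4.5 dB over, giving -16.5 dBV.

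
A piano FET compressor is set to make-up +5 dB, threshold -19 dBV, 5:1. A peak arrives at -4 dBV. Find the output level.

The input is 15 dB above the -19 dBV threshold.
The 15 dB excess becomes 3 dB after 5:1 reduction.
So the level is -19 + 3 = -16 dBV; make-up adds 5 dB, giving -11 dBV.

-11 dBV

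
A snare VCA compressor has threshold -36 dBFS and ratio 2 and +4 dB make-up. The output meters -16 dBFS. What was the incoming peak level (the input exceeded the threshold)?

-4 dBFS

Stripping the +4 dB make-up gives -20 dBFS at the gain stage.
Post-compression overshoot = -20 − (-36) = 16 dB.
Input overshoot = R × output overshoot = 32 dB → input = -36 + 32 = -4 dBFS.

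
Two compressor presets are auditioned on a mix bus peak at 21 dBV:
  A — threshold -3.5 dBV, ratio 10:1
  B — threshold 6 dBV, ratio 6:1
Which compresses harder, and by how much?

A: 24.5 dB over, compressed to 2.45 dB over, so 22.05 dB of GR.
B: 15 dB over, compressed to 2.5 dB over, so 12.5 dB of GR.
A applies 9.55 dB more gain reduction.

A, by 9.55 dB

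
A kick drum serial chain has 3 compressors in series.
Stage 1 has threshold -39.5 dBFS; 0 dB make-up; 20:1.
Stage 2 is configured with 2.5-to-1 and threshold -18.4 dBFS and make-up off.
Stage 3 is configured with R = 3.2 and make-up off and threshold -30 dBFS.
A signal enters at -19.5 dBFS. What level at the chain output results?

Stage 1: 20 dB above -39.5 dBFS, reduced 20:1 to 1 dB above → -38.5 dBFS.
Stage 2: below threshold (-38.5 ≤ -18.4); passes unchanged; output -38.5 dBFS.
Stage 3: -38.5 dBFS is at or below the -30 dBFS threshold — no compression; output -38.5 dBFS.

-38.5 dBFS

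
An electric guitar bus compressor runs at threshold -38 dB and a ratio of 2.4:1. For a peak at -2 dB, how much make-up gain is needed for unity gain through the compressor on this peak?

Overshoot 36 dB → 36/2.4 = 15 dB after compression, so the compressed level is -38 + 15 = -23 dB.
Make-up = target − compressed = -2 − (-23) = 21 dB.

21 dB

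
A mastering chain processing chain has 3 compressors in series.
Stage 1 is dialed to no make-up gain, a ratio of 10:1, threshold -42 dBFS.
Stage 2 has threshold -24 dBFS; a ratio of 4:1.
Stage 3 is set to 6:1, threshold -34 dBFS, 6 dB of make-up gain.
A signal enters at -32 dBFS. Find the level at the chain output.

-35 dBFS

Stage 1: -32 dBFS is 10 dB over -42 dBFS; at 10:1 that becomes 1 dB over, giving -41 dBFS.
Stage 2: -41 dBFS ≤ -24 dBFS, so stage 2 doesn't engage; output -41 dBFS.
Stage 3: -41 dBFS is at or below the -34 dBFS threshold — no compression; make-up brings it to -35 dBFS.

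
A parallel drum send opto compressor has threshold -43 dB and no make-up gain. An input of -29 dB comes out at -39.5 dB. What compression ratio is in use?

Input overshoot = -29 − (-43) = 14 dB; output overshoot = -39.5 − (-43) = 3.5 dB.
Ratio = 14 / 3.5 = 4.

4:1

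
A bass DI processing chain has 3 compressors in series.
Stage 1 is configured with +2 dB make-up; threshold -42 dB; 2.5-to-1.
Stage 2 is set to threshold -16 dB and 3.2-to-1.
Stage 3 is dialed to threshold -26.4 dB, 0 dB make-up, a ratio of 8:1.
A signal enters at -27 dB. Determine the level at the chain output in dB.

-34 dB

Stage 1: 15 dB above -42 dB, reduced 2.5:1 to 6 dB above → -36 dB; +2 dB make-up → -34 dB.
Stage 2: -34 dB is at or below the -16 dB threshold — no compression; output -34 dB.
Stage 3: -34 dB is at or below the -26.4 dB threshold — no compression; output -34 dB.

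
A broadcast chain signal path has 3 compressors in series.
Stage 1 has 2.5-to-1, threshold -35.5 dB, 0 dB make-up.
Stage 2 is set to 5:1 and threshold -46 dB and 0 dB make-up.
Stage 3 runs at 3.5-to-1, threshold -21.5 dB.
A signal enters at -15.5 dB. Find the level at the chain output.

-42.3 dB

Stage 1: 20 dB above -35.5 dB, reduced 2.5:1 to 8 dB above → -27.5 dB.
Stage 2: overshoot 18.5 dB → 18.5/5 = 3.7 dB → -42.3 dB.
Stage 3: below threshold (-42.3 ≤ -21.5); passes unchanged; output -42.3 dB.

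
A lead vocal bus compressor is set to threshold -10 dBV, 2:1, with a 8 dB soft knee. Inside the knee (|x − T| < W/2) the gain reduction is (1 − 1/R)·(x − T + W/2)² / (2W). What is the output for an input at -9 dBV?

-9.78125 dBV

x − T + W/2 = -9 − (-10) + 4 = 5.
GR = (1 − 1/2) × 5² / 16 = 0.5 × 25 / 16 = 0.78125 dB.
Output = -9 − 0.78125 = -9.78125 dBV.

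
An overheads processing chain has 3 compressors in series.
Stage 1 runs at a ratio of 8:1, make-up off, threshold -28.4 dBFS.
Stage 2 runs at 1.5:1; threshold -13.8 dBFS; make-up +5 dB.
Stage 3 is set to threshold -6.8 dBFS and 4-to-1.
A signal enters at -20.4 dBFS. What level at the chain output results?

Stage 1: 8 dB above -28.4 dBFS, reduced 8:1 to 1 dB above → -27.4 dBFS.
Stage 2: -27.4 dBFS ≤ -13.8 dBFS, so stage 2 doesn't engage; make-up brings it to -22.4 dBFS.
Stage 3: -22.4 dBFS ≤ -6.8 dBFS, so stage 3 doesn't engage; output -22.4 dBFS.

-22.4 dBFS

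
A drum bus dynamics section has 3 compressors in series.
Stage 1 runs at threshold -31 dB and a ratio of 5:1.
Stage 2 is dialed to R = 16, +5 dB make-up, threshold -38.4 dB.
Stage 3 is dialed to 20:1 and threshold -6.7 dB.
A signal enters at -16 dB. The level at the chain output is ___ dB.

-32.75 dB

Stage 1: 15 dB above -31 dB, reduced 5:1 to 3 dB above → -28 dB.
Stage 2: -28 dB is 10.4 dB over -38.4 dB; at 16:1 that becomes 0.65 dB over, giving -37.75 dB; +5 dB make-up → -32.75 dB.
Stage 3: -32.75 dB is at or below the -6.7 dB threshold — no compression; output -32.75 dB.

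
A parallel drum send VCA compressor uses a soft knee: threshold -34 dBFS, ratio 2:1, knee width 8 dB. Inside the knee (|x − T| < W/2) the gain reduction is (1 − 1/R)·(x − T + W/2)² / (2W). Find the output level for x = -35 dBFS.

-35.28125 dBFS

x − T + W/2 = -35 − (-34) + 4 = 3.
GR = (1 − 1/2) × 3² / 16 = 0.5 × 9 / 16 = 0.28125 dB.
Output = -35 − 0.28125 = -35.28125 dBFS.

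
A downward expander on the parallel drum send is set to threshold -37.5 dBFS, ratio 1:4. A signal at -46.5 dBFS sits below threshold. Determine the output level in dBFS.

Undershoot = (-37.5) − (-46.5) = 9 dB.
At 1:4, that expands to 36 dB under threshold.
Output = -37.5 − 36 = -73.5 dBFS.

-73.5 dBFS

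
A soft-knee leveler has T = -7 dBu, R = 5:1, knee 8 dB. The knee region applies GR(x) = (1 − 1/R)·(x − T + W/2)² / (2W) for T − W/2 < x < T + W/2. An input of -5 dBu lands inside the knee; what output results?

x − T + W/2 = -5 − (-7) + 4 = 6.
GR = (1 − 1/5) × 6² / 16 = 0.8 × 36 / 16 = 1.8 dB.
Output = -5 − 1.8 = -6.8 dBu.

-6.8 dBu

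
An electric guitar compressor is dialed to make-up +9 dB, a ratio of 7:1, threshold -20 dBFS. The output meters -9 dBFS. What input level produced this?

-6 dBFS

Remove make-up: -9 − 9 = -18 dBFS.
Post-compression overshoot = -18 − (-20) = 2 dB.
Before 7:1 compression the overshoot was 2 × 7 = 14 dB, so input = -20 + 14 = -6 dBFS.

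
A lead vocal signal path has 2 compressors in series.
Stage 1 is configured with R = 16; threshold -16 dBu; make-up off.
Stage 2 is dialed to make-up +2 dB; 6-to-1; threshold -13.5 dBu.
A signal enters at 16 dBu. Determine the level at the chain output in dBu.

-12 dBu

Stage 1: 16 dBu is 32 dB over -16 dBu; at 16:1 that becomes 2 dB over, giving -14 dBu.
Stage 2: -14 dBu ≤ -13.5 dBu, so stage 2 doesn't engage; make-up brings it to -12 dBu.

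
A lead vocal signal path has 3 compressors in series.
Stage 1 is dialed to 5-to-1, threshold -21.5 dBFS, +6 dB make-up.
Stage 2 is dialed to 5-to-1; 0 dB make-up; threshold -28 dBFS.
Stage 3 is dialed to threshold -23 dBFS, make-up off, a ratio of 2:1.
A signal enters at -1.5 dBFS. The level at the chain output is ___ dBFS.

-24.7 dBFS

Stage 1: -1.5 dBFS is 20 dB over -21.5 dBFS; at 5:1 that becomes 4 dB over, giving -17.5 dBFS; +6 dB make-up → -11.5 dBFS.
Stage 2: 16.5 dB above -28 dBFS, reduced 5:1 to 3.3 dB above → -24.7 dBFS.
Stage 3: -24.7 dBFS ≤ -23 dBFS, so stage 3 doesn't engage; output -24.7 dBFS.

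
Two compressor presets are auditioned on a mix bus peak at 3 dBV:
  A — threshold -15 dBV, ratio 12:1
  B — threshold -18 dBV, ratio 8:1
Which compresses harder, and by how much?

B, by 1.875 dB

A: 18 dB over, compressed to 1.5 dB over, so 16.5 dB of GR.
B: 21 dB over, compressed to 2.625 dB over, so 18.375 dB of GR.
B applies 1.875 dB more gain reduction.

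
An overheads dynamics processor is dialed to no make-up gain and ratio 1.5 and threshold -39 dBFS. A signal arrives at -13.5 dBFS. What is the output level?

-13.5 dBFS sits 25.5 dB over threshold.
At 1.5:1 the overshoot is divided by 1.5, leaving 17 dB above threshold.
That puts the output at -22 dBFS.

-22 dBFS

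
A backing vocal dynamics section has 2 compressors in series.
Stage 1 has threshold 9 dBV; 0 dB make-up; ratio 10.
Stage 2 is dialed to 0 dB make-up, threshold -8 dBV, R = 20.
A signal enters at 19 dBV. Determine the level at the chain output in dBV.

Stage 1: 19 dBV is 10 dB over 9 dBV; at 10:1 that becomes 1 dB over, giving 10 dBV.
Stage 2: 10 dBV is 18 dB over -8 dBV; at 20:1 that becomes 0.9 dB over, giving -7.1 dBV.

-7.1 dBV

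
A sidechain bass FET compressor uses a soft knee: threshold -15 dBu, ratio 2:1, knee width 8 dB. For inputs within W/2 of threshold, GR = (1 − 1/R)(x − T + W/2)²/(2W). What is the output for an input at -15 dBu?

x − T + W/2 = -15 − (-15) + 4 = 4.
GR = (1 − 1/2) × 4² / 16 = 0.5 × 16 / 16 = 0.5 dB.
Output = -15 − 0.5 = -15.5 dBu.

-15.5 dBu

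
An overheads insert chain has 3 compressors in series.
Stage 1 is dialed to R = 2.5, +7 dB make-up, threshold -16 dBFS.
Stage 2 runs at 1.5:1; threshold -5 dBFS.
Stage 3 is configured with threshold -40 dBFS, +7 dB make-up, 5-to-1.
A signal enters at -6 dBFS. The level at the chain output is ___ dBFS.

Stage 1: overshoot 10 dB → 10/2.5 = 4 dB → -12 dBFS; +7 dB make-up → -5 dBFS.
Stage 2: below threshold (-5 ≤ -5); passes unchanged; output -5 dBFS.
Stage 3: -5 dBFS is 35 dB over -40 dBFS; at 5:1 that becomes 7 dB over, giving -33 dBFS; +7 dB make-up → -26 dBFS.

-26 dBFS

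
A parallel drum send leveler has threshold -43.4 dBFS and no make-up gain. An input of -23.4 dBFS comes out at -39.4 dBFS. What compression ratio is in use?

5:1

Input overshoot = -23.4 − (-43.4) = 20 dB; output overshoot = -39.4 − (-43.4) = 4 dB.
Ratio = 20 / 4 = 5.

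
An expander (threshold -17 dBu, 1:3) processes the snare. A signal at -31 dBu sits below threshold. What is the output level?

-59 dBu

Below threshold, a 1:3 expander applies gain = (3−1)×(T − x) of attenuation.
(3−1) × 14 = 28 dB, so output = -31 − 28 = -59 dBu.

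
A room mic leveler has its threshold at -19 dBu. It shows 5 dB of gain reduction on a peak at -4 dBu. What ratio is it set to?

1.5:1

Input overshoot = -4 − (-19) = 15 dB.
Output overshoot = 15 − 5 = 10 dB.
Ratio = input overshoot / output overshoot = 15 / 10 = 1.5.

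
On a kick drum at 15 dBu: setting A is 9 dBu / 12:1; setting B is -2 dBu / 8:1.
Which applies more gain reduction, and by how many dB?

B, by 9.375 dB

A: GR = 6 − 6/12 = 5.5 dB.
B: GR = 17 − 17/8 = 14.875 dB.
Difference: 9.375 dB in favour of B.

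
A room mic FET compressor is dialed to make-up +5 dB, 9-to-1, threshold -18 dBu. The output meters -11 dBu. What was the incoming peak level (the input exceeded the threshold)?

Before make-up, the level was -11 − 5 = -16 dBu.
That's 2 dB above the -18 dBu threshold.
Undo the ratio: input overshoot = 2 × 9 = 18 dB, giving input = 0 dBu.

0 dBu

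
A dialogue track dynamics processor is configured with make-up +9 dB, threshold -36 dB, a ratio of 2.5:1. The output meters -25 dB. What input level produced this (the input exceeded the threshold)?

-31 dB

Stripping the +9 dB make-up gives -34 dB at the gain stage.
Post-compression overshoot = -34 − (-36) = 2 dB.
Undo the ratio: input overshoot = 2 × 2.5 = 5 dB, giving input = -31 dB.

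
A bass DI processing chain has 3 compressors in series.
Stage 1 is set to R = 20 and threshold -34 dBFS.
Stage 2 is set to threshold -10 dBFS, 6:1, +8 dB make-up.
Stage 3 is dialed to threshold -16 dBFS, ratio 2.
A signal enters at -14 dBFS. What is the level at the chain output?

-25 dBFS

Stage 1: 20 dB above -34 dBFS, reduced 20:1 to 1 dB above → -33 dBFS.
Stage 2: below threshold (-33 ≤ -10); passes unchanged; make-up brings it to -25 dBFS.
Stage 3: -25 dBFS ≤ -16 dBFS, so stage 3 doesn't engage; output -25 dBFS.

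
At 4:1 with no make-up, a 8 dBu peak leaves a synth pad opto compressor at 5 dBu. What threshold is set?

Gain reduction = 8 − 5 = 3 dB; output overshoot = GR / (R − 1) = 3 / 3 = 1 dB.
Threshold = output − output overshoot = 5 − 1 = 4 dBu.

4 dBu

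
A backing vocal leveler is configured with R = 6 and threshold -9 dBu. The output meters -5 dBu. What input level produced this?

15 dBu

The compressed level sits -5 − (-9) = 4 dB over threshold.
Undo the ratio: input overshoot = 4 × 6 = 24 dB, giving input = 15 dBu.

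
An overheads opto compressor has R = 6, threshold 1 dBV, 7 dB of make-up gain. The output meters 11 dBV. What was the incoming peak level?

19 dBV

Stripping the +7 dB make-up gives 4 dBV at the gain stage.
Post-compression overshoot = 4 − 1 = 3 dB.
Before 6:1 compression the overshoot was 3 × 6 = 18 dB, so input = 1 + 18 = 19 dBV.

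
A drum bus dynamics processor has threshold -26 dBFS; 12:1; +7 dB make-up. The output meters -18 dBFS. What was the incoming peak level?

Before make-up, the level was -18 − 7 = -25 dBFS.
Post-compression overshoot = -25 − (-26) = 1 dB.
Undo the ratio: input overshoot = 1 × 12 = 12 dB, giving input = -14 dBFS.

-14 dBFS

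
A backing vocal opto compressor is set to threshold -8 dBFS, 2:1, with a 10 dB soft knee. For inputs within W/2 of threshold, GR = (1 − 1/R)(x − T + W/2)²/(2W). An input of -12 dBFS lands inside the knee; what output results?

-12.025 dBFS

x − T + W/2 = -12 − (-8) + 5 = 1.
GR = (1 − 1/2) × 1² / 20 = 0.5 × 1 / 20 = 0.025 dB.
Output = -12 − 0.025 = -12.025 dBFS.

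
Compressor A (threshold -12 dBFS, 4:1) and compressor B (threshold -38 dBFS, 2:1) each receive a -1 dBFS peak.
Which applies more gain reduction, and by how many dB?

A: 11 dB over, compressed to 2.75 dB over, so 8.25 dB of GR.
B: 37 dB over, compressed to 18.5 dB over, so 18.5 dB of GR.
Difference: 10.25 dB in favour of B.

B, by 10.25 dB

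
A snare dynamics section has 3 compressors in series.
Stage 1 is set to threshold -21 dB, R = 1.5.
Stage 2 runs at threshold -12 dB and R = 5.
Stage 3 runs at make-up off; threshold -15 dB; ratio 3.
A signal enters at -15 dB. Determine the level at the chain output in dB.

Stage 1: 6 dB above -21 dB, reduced 1.5:1 to 4 dB above → -17 dB.
Stage 2: -17 dB ≤ -12 dB, so stage 2 doesn't engage; output -17 dB.
Stage 3: -17 dB is at or below the -15 dB threshold — no compression; output -17 dB.

-17 dB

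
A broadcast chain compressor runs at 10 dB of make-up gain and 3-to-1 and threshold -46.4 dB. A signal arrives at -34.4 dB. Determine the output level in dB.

-32.4 dB

The input is 12 dB above the -46.4 dB threshold.
At 3:1 the overshoot is divided by 3, leaving 4 dB above threshold.
Output = -46.4 + 4 = -42.4 dB; make-up adds 10 dB, giving -32.4 dB.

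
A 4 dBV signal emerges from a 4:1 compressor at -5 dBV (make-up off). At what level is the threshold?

Gain reduction = 4 − (-5) = 9 dB; output overshoot = GR / (R − 1) = 9 / 3 = 3 dB.
Threshold = output − output overshoot = -5 − 3 = -8 dBV.

-8 dBV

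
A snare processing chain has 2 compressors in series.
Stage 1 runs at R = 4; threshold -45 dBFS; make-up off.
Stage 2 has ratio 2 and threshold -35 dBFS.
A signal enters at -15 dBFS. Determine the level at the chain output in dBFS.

-37.5 dBFS

Stage 1: -15 dBFS is 30 dB over -45 dBFS; at 4:1 that becomes 7.5 dB over, giving -37.5 dBFS.
Stage 2: -37.5 dBFS is at or below the -35 dBFS threshold — no compression; output -37.5 dBFS.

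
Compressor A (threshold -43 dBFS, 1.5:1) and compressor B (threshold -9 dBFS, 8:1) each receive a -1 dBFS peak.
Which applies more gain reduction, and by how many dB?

A, by 7 dB

A: GR = 42 − 42/1.5 = 14 dB.
B: GR = 8 − 8/8 = 7 dB.
A applies 7 dB more gain reduction.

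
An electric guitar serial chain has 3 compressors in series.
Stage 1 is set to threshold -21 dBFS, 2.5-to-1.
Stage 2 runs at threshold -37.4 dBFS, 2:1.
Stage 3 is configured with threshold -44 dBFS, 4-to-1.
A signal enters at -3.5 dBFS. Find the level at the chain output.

-39.425 dBFS

Stage 1: overshoot 17.5 dB → 17.5/2.5 = 7 dB → -14 dBFS.
Stage 2: 23.4 dB above -37.4 dBFS, reduced 2:1 to 11.7 dB above → -25.7 dBFS.
Stage 3: 18.3 dB above -44 dBFS, reduced 4:1 to 4.575 dB above → -39.425 dBFS.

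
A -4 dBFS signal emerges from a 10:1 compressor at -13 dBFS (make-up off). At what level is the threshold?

-14 dBFS

Let T be the threshold. Output overshoot = (input overshoot)/R, so -13 − T = (-4 − T)/10.
10·(-13 − T) = -4 − T → 9·T = -130 − (-4) = -126.
T = -126/9 = -14 dBFS.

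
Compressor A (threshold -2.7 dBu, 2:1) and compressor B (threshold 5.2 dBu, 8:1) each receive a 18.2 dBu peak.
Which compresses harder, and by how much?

A: GR = 20.9 − 20.9/2 = 10.45 dB.
B: GR = 13 − 13/8 = 11.375 dB.
B applies 0.925 dB more gain reduction.

B, by 0.925 dB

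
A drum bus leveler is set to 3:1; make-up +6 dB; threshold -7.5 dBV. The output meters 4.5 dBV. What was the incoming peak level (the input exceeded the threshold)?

10.5 dBV

Before make-up, the level was 4.5 − 6 = -1.5 dBV.
The compressed level sits -1.5 − (-7.5) = 6 dB over threshold.
Undo the ratio: input overshoot = 6 × 3 = 18 dB, giving input = 10.5 dBV.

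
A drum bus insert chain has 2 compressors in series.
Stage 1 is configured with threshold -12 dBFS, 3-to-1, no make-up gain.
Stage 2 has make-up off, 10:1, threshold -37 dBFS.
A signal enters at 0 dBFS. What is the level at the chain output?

-34.1 dBFS

Stage 1: overshoot 12 dB → 12/3 = 4 dB → -8 dBFS.
Stage 2: overshoot 29 dB → 29/10 = 2.9 dB → -34.1 dBFS.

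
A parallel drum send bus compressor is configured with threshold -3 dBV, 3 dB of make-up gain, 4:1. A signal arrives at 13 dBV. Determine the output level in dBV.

Overshoot: 13 − (-3) = 16 dB.
At 4:1 the overshoot is divided by 4, leaving 4 dB above threshold.
So the level is -3 + 4 = 1 dBV; make-up adds 3 dB, giving 4 dBV.

4 dBV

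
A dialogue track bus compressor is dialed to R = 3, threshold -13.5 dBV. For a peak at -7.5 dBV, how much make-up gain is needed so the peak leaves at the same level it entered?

4 dB

Without make-up, output = threshold + overshoot/3 = -13.5 + 2 = -11.5 dBV.
Gap to target: 4 dB.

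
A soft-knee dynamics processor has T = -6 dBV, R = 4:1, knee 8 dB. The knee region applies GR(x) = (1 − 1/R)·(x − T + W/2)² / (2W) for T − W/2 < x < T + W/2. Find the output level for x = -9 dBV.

x − T + W/2 = -9 − (-6) + 4 = 1.
GR = (1 − 1/4) × 1² / 16 = 0.75 × 1 / 16 = 0.046875 dB.
Output = -9 − 0.046875 = -9.046875 dBV.

-9.046875 dBV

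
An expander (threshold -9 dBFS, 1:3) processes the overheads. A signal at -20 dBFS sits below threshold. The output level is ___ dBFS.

Below threshold, a 1:3 expander applies gain = (3−1)×(T − x) of attenuation.
(3−1) × 11 = 22 dB, so output = -20 − 22 = -42 dBFS.

-42 dBFS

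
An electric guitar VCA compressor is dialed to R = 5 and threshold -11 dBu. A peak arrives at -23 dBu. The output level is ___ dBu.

-23 dBu is 12 dB below the -11 dBu threshold, so no gain reduction is applied.
Output = input = -23 dBu.

-23 dBu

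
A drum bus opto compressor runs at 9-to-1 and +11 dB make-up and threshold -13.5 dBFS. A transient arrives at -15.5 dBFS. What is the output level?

-15.5 dBFS is 2 dB below the -13.5 dBFS threshold, so no gain reduction is applied.
Make-up gain adds 11 dB: -15.5 + 11 = -4.5 dBFS.

-4.5 dBFS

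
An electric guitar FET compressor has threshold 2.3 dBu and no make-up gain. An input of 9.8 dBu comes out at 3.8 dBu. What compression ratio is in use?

5:1

Input overshoot = 9.8 − 2.3 = 7.5 dB; output overshoot = 3.8 − 2.3 = 1.5 dB.
Ratio = 7.5 / 1.5 = 5.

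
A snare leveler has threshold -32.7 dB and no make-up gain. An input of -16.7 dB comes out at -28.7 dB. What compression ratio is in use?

4:1

Input overshoot = -16.7 − (-32.7) = 16 dB; output overshoot = -28.7 − (-32.7) = 4 dB.
Ratio = 16 / 4 = 4.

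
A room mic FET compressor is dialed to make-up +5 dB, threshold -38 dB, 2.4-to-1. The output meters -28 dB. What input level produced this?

Before make-up, the level was -28 − 5 = -33 dB.
Post-compression overshoot = -33 − (-38) = 5 dB.
Undo the ratio: input overshoot = 5 × 2.4 = 12 dB, giving input = -26 dB.

-26 dB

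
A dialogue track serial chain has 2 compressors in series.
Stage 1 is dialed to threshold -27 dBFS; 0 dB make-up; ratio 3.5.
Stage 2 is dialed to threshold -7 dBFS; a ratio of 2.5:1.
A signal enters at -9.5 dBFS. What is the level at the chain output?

Stage 1: 17.5 dB above -27 dBFS, reduced 3.5:1 to 5 dB above → -22 dBFS.
Stage 2: below threshold (-22 ≤ -7); passes unchanged; output -22 dBFS.

-22 dBFS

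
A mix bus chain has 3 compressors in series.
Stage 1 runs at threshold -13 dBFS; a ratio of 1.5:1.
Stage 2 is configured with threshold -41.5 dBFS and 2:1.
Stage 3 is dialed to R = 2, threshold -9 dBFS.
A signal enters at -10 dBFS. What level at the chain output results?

Stage 1: 3 dB above -13 dBFS, reduced 1.5:1 to 2 dB above → -11 dBFS.
Stage 2: -11 dBFS is 30.5 dB over -41.5 dBFS; at 2:1 that becomes 15.25 dB over, giving -26.25 dBFS.
Stage 3: below threshold (-26.25 ≤ -9); passes unchanged; output -26.25 dBFS.

-26.25 dBFS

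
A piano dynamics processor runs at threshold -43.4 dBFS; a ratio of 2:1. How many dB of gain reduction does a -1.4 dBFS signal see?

The signal is 42 dB above threshold.
At 2:1, output sits 42/2 = 21 dB above threshold.
GR = overshoot in − overshoot out = 42 − 21 = 21 dB.

21 dB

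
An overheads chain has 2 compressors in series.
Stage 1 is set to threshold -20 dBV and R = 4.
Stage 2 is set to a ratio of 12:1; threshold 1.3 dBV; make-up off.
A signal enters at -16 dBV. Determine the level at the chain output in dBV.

Stage 1: overshoot 4 dB → 4/4 = 1 dB → -19 dBV.
Stage 2: -19 dBV is at or below the 1.3 dBV threshold — no compression; output -19 dBV.

-19 dBV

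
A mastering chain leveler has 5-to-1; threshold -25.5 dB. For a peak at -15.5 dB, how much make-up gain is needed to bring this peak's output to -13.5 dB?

10 dB

Without make-up, output = threshold + overshoot/5 = -25.5 + 2 = -23.5 dB.
Gap to target: 10 dB.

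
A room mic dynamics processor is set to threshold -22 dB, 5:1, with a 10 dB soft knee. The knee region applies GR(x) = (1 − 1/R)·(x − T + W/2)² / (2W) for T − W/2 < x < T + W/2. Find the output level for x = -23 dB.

-23.64 dB

x − T + W/2 = -23 − (-22) + 5 = 4.
GR = (1 − 1/5) × 4² / 20 = 0.8 × 16 / 20 = 0.64 dB.
Output = -23 − 0.64 = -23.64 dB.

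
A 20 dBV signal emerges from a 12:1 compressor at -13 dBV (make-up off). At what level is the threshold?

-16 dBV

Gain reduction = 20 − (-13) = 33 dB; output overshoot = GR / (R − 1) = 33 / 11 = 3 dB.
Threshold = output − output overshoot = -13 − 3 = -16 dBV.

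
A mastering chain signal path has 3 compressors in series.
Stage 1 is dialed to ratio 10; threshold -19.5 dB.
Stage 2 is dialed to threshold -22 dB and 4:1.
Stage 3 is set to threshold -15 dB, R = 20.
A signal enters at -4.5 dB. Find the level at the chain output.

-21 dB

Stage 1: 15 dB above -19.5 dB, reduced 10:1 to 1.5 dB above → -18 dB.
Stage 2: -18 dB is 4 dB over -22 dB; at 4:1 that becomes 1 dB over, giving -21 dB.
Stage 3: below threshold (-21 ≤ -15); passes unchanged; output -21 dB.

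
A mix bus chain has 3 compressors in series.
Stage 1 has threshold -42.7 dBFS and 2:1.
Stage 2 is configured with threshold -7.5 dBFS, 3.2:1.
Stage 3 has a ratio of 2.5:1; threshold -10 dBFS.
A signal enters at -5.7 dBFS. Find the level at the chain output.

-24.2 dBFS

Stage 1: 37 dB above -42.7 dBFS, reduced 2:1 to 18.5 dB above → -24.2 dBFS.
Stage 2: -24.2 dBFS ≤ -7.5 dBFS, so stage 2 doesn't engage; output -24.2 dBFS.
Stage 3: -24.2 dBFS ≤ -10 dBFS, so stage 3 doesn't engage; output -24.2 dBFS.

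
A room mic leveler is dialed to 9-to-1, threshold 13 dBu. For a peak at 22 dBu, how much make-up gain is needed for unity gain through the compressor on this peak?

8 dB

Without make-up, output = threshold + overshoot/9 = 13 + 1 = 14 dBu.
Gap to target: 8 dB.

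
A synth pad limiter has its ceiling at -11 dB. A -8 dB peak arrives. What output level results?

-11 dB

The limiter clamps the peak to its -11 dB ceiling.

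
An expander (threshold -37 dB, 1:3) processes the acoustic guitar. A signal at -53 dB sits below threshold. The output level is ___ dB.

Undershoot = (-37) − (-53) = 16 dB.
At 1:3, that expands to 48 dB under threshold.
Output = -37 − 48 = -85 dB.

-85 dB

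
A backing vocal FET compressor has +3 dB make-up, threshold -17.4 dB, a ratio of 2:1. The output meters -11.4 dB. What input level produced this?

Before make-up, the level was -11.4 − 3 = -14.4 dB.
That's 3 dB above the -17.4 dB threshold.
Input overshoot = R × output overshoot = 6 dB → input = -17.4 + 6 = -11.4 dB.

-11.4 dB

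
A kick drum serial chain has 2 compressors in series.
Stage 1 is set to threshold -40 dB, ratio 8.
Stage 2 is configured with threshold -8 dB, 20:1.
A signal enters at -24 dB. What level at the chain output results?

-38 dB

Stage 1: overshoot 16 dB → 16/8 = 2 dB → -38 dB.
Stage 2: -38 dB ≤ -8 dB, so stage 2 doesn't engage; output -38 dB.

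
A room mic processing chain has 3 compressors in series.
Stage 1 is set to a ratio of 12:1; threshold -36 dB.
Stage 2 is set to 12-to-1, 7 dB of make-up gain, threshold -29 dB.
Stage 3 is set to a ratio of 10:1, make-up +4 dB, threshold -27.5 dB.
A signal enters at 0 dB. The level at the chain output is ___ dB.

-23.35 dB

Stage 1: overshoot 36 dB → 36/12 = 3 dB → -33 dB.
Stage 2: -33 dB ≤ -29 dB, so stage 2 doesn't engage; make-up brings it to -26 dB.
Stage 3: -26 dB is 1.5 dB over -27.5 dB; at 10:1 that becomes 0.15 dB over, giving -27.35 dB; +4 dB make-up → -23.35 dB.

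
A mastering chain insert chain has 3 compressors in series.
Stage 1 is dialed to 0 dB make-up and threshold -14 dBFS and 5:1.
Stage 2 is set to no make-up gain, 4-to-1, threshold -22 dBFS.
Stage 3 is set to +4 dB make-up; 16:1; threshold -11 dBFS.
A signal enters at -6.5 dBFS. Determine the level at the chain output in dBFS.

Stage 1: 7.5 dB above -14 dBFS, reduced 5:1 to 1.5 dB above → -12.5 dBFS.
Stage 2: 9.5 dB above -22 dBFS, reduced 4:1 to 2.375 dB above → -19.625 dBFS.
Stage 3: -19.625 dBFS is at or below the -11 dBFS threshold — no compression; make-up brings it to -15.625 dBFS.

-15.625 dBFS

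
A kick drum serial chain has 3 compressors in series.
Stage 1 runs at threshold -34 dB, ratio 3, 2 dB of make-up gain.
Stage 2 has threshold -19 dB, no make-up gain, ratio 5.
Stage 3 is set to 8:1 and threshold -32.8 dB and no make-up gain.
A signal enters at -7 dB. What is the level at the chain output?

Stage 1: overshoot 27 dB → 27/3 = 9 dB → -25 dB; +2 dB make-up → -23 dB.
Stage 2: below threshold (-23 ≤ -19); passes unchanged; output -23 dB.
Stage 3: 9.8 dB above -32.8 dB, reduced 8:1 to 1.225 dB above → -31.575 dB.

-31.575 dB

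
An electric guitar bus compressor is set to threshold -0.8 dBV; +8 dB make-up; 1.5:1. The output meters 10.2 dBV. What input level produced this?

Remove make-up: 10.2 − 8 = 2.2 dBV.
That's 3 dB above the -0.8 dBV threshold.
Before 1.5:1 compression the overshoot was 3 × 1.5 = 4.5 dB, so input = -0.8 + 4.5 = 3.7 dBV.

3.7 dBV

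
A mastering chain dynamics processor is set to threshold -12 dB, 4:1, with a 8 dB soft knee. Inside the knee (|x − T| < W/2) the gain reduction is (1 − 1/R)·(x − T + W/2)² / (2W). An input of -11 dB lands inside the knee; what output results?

-12.171875 dB

x − T + W/2 = -11 − (-12) + 4 = 5.
GR = (1 − 1/4) × 5² / 16 = 0.75 × 25 / 16 = 1.171875 dB.
Output = -11 − 1.171875 = -12.171875 dB.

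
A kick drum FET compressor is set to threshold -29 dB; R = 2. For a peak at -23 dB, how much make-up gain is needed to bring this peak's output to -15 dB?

11 dB

Overshoot 6 dB → 6/2 = 3 dB after compression, so the compressed level is -29 + 3 = -26 dB.
Make-up = target − compressed = -15 − (-26) = 11 dB.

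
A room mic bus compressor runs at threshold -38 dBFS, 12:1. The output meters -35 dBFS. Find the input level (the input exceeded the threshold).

That's 3 dB above the -38 dBFS threshold.
Before 12:1 compression the overshoot was 3 × 12 = 36 dB, so input = -38 + 36 = -2 dBFS.

-2 dBFS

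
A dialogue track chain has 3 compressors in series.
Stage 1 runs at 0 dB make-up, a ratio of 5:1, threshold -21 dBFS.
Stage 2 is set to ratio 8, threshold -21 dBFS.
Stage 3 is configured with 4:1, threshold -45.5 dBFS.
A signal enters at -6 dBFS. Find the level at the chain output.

Stage 1: -6 dBFS is 15 dB over -21 dBFS; at 5:1 that becomes 3 dB over, giving -18 dBFS.
Stage 2: overshoot 3 dB → 3/8 = 0.375 dB → -20.625 dBFS.
Stage 3: overshoot 24.875 dB → 24.875/4 = 6.21875 dB → -39.28125 dBFS.

-39.28125 dBFS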